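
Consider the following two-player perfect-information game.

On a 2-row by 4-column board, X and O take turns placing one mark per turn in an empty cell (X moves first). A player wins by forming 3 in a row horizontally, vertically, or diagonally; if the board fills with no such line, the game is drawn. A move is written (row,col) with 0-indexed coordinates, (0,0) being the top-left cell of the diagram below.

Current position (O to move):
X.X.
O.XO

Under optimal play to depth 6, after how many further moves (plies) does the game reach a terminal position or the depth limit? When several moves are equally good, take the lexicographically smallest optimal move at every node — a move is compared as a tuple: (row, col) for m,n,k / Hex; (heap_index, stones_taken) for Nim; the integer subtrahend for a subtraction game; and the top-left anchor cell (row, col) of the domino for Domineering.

PV length from [X.X./O.XO]: 3 plies

[X.X./O.XO] O move#1: (0,1):+0/XOX./O.XO*, (0,3):-1/X.XO/O.XO, (1,1):-1/X.X./OOXO
[XOX./O.XO] X move#2: (0,3):+0/XOXX/O.XO*, (1,1):+0/XOX./OXXO
[XOXX/O.XO] O move#3: (1,1):+0/XOXX/OOXO*
[XOXX/OOXO] end (terminal +0, X#4); searched X.X./O.XO to 6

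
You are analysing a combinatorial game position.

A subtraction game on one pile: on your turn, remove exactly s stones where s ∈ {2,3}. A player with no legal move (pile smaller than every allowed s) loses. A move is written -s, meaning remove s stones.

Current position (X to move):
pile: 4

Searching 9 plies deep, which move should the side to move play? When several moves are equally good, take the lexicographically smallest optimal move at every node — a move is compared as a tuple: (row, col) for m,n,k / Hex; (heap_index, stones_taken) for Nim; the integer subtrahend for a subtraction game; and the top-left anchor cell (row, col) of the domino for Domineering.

ply 1, X at 4 | -2=-1→2; -3=+1→1*
ply 2: 1 is terminal -1 (O); from 4 depth 9

X's best at [4]: -3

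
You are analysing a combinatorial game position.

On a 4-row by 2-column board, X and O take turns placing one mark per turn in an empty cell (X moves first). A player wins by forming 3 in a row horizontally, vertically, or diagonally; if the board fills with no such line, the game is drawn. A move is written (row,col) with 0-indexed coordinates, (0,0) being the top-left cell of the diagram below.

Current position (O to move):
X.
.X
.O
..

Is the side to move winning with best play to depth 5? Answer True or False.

O winning at [X./.X/.O/..]: False

ply 1, O at X./.X/.O/.. | (0,1)=+0→XO/.X/.O/..*; (1,0)=+0→X./OX/.O/..; (2,0)=+0→X./.X/OO/..; (3,0)=+0→X./.X/.O/O.; (3,1)=+0→X./.X/.O/.O
ply 2, X at XO/.X/.O/.. | (1,0)=+0→XO/XX/.O/..*; (2,0)=+0→XO/.X/XO/..; (3,0)=+0→XO/.X/.O/X.; (3,1)=+0→XO/.X/.O/.X
ply 3, O at XO/XX/.O/.. | (2,0)=+0→XO/XX/OO/..*; (3,0)=-1→XO/XX/.O/O.; (3,1)=-1→XO/XX/.O/.O
ply 4, X at XO/XX/OO/.. | (3,0)=+0→XO/XX/OO/X.*; (3,1)=+0→XO/XX/OO/.X
ply 5, O at XO/XX/OO/X. | (3,1)=+0→XO/XX/OO/XO*
ply 6: XO/XX/OO/XO is terminal +0 (X); from X./.X/.O/.. depth 5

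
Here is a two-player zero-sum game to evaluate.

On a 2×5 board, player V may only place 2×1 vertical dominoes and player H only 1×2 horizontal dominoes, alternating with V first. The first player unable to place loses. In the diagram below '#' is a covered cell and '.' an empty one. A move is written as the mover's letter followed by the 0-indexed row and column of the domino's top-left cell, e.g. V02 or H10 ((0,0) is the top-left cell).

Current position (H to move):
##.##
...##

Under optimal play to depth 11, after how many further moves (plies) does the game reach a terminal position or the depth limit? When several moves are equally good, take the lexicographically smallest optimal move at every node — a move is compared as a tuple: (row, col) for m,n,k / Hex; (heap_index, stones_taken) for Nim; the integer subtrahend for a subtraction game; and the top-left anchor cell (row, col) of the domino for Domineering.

p1 H@[##.##/...##]: H10[##.##/##.##]-1 H11[##.##/.####]+1*
p2 V@[##.##/.####] terminal -1; root [##.##/...##] d11

PV length from [##.##/...##]: 1 ply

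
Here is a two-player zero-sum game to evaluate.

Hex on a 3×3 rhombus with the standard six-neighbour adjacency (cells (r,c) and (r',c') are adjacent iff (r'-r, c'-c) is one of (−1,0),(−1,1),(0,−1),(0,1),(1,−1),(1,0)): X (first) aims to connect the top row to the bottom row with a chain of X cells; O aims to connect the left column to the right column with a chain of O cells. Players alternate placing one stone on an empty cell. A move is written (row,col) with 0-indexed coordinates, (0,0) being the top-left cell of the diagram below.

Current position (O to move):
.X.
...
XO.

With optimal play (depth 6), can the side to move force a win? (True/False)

O winning at [.X./.../XO.]: False

p1 O@[.X./.../XO.]: (0,0)[OX./.../XO.]-1* (0,2)[.XO/.../XO.]-1 (1,0)[.X./O../XO.]-1 (1,1)[.X./.O./XO.]-1 (1,2)[.X./..O/XO.]-1 (2,2)[.X./.../XOO]-1
p2 X@[OX./.../XO.]: (0,2)[OXX/.../XO.]+1* (1,0)[OX./X../XO.]+1 (1,1)[OX./.X./XO.]+1 (1,2)[OX./..X/XO.]+1 (2,2)[OX./.../XOX]+1
p3 O@[OXX/.../XO.]: (1,0)[OXX/O../XO.]-1* (1,1)[OXX/.O./XO.]-1 (1,2)[OXX/..O/XO.]-1 (2,2)[OXX/.../XOO]-1
p4 X@[OXX/O../XO.]: (1,1)[OXX/OX./XO.]+1* (1,2)[OXX/O.X/XO.]+1 (2,2)[OXX/O../XOX]+1
p5 O@[OXX/OX./XO.] terminal -1; root [.X./.../XO.] d6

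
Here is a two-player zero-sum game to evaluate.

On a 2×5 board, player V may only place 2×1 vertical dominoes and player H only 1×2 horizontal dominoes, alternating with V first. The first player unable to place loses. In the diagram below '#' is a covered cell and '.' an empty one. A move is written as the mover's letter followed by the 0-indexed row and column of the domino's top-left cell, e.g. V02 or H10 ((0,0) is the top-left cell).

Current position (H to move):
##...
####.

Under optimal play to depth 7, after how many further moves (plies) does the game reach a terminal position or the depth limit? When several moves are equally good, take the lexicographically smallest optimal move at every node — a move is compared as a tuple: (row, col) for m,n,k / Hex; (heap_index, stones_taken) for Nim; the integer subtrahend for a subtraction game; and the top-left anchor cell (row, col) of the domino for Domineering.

ply 1, H at ##.../####. | H02=-1→####./####.; H03=+1→##.##/####.*
ply 2: ##.##/####. is terminal -1 (V); from ##.../####. depth 7

PV length from [##.../####.]: 1 ply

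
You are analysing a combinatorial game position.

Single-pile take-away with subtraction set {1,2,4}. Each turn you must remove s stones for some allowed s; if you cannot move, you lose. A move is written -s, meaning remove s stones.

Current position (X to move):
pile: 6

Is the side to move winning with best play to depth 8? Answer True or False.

p1 X@[6]: -1[5]-1* -2[4]-1 -4[2]-1
p2 O@[5]: -1[4]-1 -2[3]+1* -4[1]-1
p3 X@[3]: -1[2]-1* -2[1]-1
p4 O@[2]: -1[1]-1 -2[0]+1*
p5 X@[0] terminal -1; root [6] d8

X winning at [6]: False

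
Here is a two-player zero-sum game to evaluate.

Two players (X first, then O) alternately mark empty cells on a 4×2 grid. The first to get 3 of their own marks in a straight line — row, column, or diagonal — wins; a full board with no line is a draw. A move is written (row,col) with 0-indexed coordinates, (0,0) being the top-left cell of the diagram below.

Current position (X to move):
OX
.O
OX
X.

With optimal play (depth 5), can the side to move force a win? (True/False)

X winning at [OX/.O/OX/X.]: False

p1 X@[OX/.O/OX/X.]: (1,0)[OX/XO/OX/X.]+0* (3,1)[OX/.O/OX/XX]-1
p2 O@[OX/XO/OX/X.]: (3,1)[OX/XO/OX/XO]+0*
p3 X@[OX/XO/OX/XO] terminal +0; root [OX/.O/OX/X.] d5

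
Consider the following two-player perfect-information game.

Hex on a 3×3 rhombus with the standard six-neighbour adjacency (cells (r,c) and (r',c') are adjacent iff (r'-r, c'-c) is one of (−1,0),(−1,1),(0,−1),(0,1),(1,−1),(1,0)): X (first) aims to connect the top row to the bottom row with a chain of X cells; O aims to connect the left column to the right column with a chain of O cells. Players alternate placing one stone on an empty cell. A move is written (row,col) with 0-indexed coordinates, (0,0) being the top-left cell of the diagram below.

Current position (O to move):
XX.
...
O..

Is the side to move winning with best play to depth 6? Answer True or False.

[XX./.../O..] O move#1: (0,2):+1/XXO/.../O..*, (1,0):-1/XX./O../O.., (1,1):+1/XX./.O./O.., (1,2):+1/XX./..O/O.., (2,1):+1/XX./.../OO., (2,2):+1/XX./.../O.O
[XXO/.../O..] X move#2: (1,0):-1/XXO/X../O..*, (1,1):-1/XXO/.X./O.., (1,2):-1/XXO/..X/O.., (2,1):-1/XXO/.../OX., (2,2):-1/XXO/.../O.X
[XXO/X../O..] O move#3: (1,1):+1/XXO/XO./O..*, (1,2):+1/XXO/X.O/O.., (2,1):+1/XXO/X../OO., (2,2):+1/XXO/X../O.O
[XXO/XO./O..] end (terminal -1, X#4); searched XX./.../O.. to 6

O winning at [XX./.../O..]: True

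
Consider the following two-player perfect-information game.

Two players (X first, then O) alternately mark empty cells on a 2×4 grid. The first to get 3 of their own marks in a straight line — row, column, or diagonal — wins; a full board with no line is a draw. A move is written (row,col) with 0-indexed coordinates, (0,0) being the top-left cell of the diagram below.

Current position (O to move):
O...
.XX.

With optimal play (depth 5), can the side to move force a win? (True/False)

O winning at [O.../.XX.]: False

ply 1, O at O.../.XX. | (0,1)=-1→OO../.XX.*; (0,2)=-1→O.O./.XX.; (0,3)=-1→O..O/.XX.; (1,0)=-1→O.../OXX.; (1,3)=-1→O.../.XXO
ply 2, X at OO../.XX. | (0,2)=+1→OOX./.XX.*; (0,3)=-1→OO.X/.XX.; (1,0)=+1→OO../XXX.; (1,3)=+1→OO../.XXX
ply 3, O at OOX./.XX. | (0,3)=-1→OOXO/.XX.*; (1,0)=-1→OOX./OXX.; (1,3)=-1→OOX./.XXO
ply 4, X at OOXO/.XX. | (1,0)=+1→OOXO/XXX.*; (1,3)=+1→OOXO/.XXX
ply 5: OOXO/XXX. is terminal -1 (O); from O.../.XX. depth 5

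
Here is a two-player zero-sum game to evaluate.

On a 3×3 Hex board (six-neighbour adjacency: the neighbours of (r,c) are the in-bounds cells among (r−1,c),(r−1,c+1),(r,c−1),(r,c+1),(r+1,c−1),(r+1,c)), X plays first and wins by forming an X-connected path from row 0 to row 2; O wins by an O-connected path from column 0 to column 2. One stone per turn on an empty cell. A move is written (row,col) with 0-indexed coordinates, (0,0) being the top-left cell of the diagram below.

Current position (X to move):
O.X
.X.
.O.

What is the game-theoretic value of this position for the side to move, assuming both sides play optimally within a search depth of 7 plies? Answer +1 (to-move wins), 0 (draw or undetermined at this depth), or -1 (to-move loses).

value(O.X/.X./.O., X) = +1

ply 1, X at O.X/.X./.O. | (0,1)=-1→OXX/.X./.O.; (1,0)=-1→O.X/XX./.O.; (1,2)=+1→O.X/.XX/.O.*; (2,0)=+1→O.X/.X./XO.; (2,2)=+1→O.X/.X./.OX
ply 2, O at O.X/.XX/.O. | (0,1)=-1→OOX/.XX/.O.*; (1,0)=-1→O.X/OXX/.O.; (2,0)=-1→O.X/.XX/OO.; (2,2)=-1→O.X/.XX/.OO
ply 3, X at OOX/.XX/.O. | (1,0)=+1→OOX/XXX/.O.*; (2,0)=+1→OOX/.XX/XO.; (2,2)=+1→OOX/.XX/.OX
ply 4, O at OOX/XXX/.O. | (2,0)=-1→OOX/XXX/OO.*; (2,2)=-1→OOX/XXX/.OO
ply 5, X at OOX/XXX/OO. | (2,2)=+1→OOX/XXX/OOX*
ply 6: OOX/XXX/OOX is terminal -1 (O); from O.X/.X./.O. depth 7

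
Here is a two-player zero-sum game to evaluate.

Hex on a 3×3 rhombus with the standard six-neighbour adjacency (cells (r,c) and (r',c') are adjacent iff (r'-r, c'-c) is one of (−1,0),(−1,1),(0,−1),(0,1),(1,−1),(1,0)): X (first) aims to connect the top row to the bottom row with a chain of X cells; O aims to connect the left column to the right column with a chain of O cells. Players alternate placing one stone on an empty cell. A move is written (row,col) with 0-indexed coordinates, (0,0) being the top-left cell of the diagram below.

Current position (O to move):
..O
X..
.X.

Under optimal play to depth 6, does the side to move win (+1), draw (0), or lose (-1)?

ply 1, O at ..O/X../.X. | (0,0)=-1→O.O/X../.X.*; (0,1)=-1→.OO/X../.X.; (1,1)=-1→..O/XO./.X.; (1,2)=-1→..O/X.O/.X.; (2,0)=-1→..O/X../OX.; (2,2)=-1→..O/X../.XO
ply 2, X at O.O/X../.X. | (0,1)=+1→OXO/X../.X.*; (1,1)=-1→O.O/XX./.X.; (1,2)=-1→O.O/X.X/.X.; (2,0)=-1→O.O/X../XX.; (2,2)=-1→O.O/X../.XX
ply 3, O at OXO/X../.X. | (1,1)=-1→OXO/XO./.X.*; (1,2)=-1→OXO/X.O/.X.; (2,0)=-1→OXO/X../OX.; (2,2)=-1→OXO/X../.XO
ply 4, X at OXO/XO./.X. | (1,2)=-1→OXO/XOX/.X.; (2,0)=+1→OXO/XO./XX.*; (2,2)=-1→OXO/XO./.XX
ply 5: OXO/XO./XX. is terminal -1 (O); from ..O/X../.X. depth 6

value(..O/X../.X., O) = -1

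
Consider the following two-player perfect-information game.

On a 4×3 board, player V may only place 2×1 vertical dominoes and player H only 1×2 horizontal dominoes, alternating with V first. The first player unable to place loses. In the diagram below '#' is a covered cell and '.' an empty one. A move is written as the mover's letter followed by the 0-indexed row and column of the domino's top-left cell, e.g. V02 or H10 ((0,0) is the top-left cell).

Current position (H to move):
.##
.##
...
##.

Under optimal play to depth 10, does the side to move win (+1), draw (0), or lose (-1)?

value(.##/.##/.../##., H) = -1

ply 1, H at .##/.##/.../##. | H20=-1→.##/.##/##./##.*; H21=-1→.##/.##/.##/##.
ply 2, V at .##/.##/##./##. | V00=+1→###/###/##./##.*; V22=+1→.##/.##/###/###
ply 3: ###/###/##./##. is terminal -1 (H); from .##/.##/.../##. depth 10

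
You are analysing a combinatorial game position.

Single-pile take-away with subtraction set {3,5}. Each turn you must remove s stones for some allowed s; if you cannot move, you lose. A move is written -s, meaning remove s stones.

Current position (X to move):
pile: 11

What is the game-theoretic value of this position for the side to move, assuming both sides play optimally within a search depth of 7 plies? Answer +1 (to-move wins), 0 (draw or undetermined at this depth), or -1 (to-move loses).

[11] X move#1: -3:+1/8*, -5:-1/6
[8] O move#2: -3:-1/5*, -5:-1/3
[5] X move#3: -3:+1/2*, -5:+1/0
[2] end (terminal -1, O#4); searched 11 to 7

value(11, X) = +1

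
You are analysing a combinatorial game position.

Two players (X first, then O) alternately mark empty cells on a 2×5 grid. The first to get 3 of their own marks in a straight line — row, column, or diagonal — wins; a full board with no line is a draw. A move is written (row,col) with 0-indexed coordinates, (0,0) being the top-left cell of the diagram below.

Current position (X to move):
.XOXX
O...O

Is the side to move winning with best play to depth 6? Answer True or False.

[.XOXX/O...O] X move#1: (0,0):-1/XXOXX/O...O, (1,1):+0/.XOXX/OX..O*, (1,2):+0/.XOXX/O.X.O, (1,3):+0/.XOXX/O..XO
[.XOXX/OX..O] O move#2: (0,0):+0/OXOXX/OX..O*, (1,2):+0/.XOXX/OXO.O, (1,3):+0/.XOXX/OX.OO
[OXOXX/OX..O] X move#3: (1,2):+0/OXOXX/OXX.O*, (1,3):+0/OXOXX/OX.XO
[OXOXX/OXX.O] O move#4: (1,3):+0/OXOXX/OXXOO*
[OXOXX/OXXOO] end (terminal +0, X#5); searched .XOXX/O...O to 6

X winning at [.XOXX/O...O]: False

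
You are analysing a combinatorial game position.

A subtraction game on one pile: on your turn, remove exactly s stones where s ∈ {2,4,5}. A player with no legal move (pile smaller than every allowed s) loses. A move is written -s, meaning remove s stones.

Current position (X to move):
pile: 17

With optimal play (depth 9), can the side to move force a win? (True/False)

p1 X@[17]: -2[15]+1* -4[13]-1 -5[12]-1
p2 O@[15]: -2[13]-1* -4[11]-1 -5[10]-1
p3 X@[13]: -2[11]-1 -4[9]-1 -5[8]+1*
p4 O@[8]: -2[6]-1* -4[4]-1 -5[3]-1
p5 X@[6]: -2[4]-1 -4[2]-1 -5[1]+1*
p6 O@[1] terminal -1; root [17] d9

X winning at [17]: True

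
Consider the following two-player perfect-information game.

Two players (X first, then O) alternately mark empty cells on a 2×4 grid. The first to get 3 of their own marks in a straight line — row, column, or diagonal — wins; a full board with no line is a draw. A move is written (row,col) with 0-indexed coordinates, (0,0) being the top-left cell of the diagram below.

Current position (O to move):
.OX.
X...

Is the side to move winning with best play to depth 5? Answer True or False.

O winning at [.OX./X...]: False

[.OX./X...] O move#1: (0,0):+0/OOX./X...*, (0,3):+0/.OXO/X..., (1,1):+0/.OX./XO.., (1,2):+0/.OX./X.O., (1,3):+0/.OX./X..O
[OOX./X...] X move#2: (0,3):+0/OOXX/X...*, (1,1):+0/OOX./XX.., (1,2):+0/OOX./X.X., (1,3):+0/OOX./X..X
[OOXX/X...] O move#3: (1,1):+0/OOXX/XO..*, (1,2):+0/OOXX/X.O., (1,3):+0/OOXX/X..O
[OOXX/XO..] X move#4: (1,2):+0/OOXX/XOX.*, (1,3):+0/OOXX/XO.X
[OOXX/XOX.] O move#5: (1,3):+0/OOXX/XOXO*
[OOXX/XOXO] end (terminal +0, X#6); searched .OX./X... to 5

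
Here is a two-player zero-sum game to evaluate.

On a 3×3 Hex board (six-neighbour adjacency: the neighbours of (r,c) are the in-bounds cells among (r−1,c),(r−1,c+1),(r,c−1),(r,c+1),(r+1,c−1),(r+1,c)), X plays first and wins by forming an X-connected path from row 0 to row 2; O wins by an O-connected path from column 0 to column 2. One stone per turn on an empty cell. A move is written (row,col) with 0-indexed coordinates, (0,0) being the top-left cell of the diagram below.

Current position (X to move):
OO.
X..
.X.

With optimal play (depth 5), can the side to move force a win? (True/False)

[OO./X../.X.] X move#1: (0,2):+1/OOX/X../.X.*, (1,1):-1/OO./XX./.X., (1,2):-1/OO./X.X/.X., (2,0):-1/OO./X../XX., (2,2):-1/OO./X../.XX
[OOX/X../.X.] O move#2: (1,1):-1/OOX/XO./.X.*, (1,2):-1/OOX/X.O/.X., (2,0):-1/OOX/X../OX., (2,2):-1/OOX/X../.XO
[OOX/XO./.X.] X move#3: (1,2):+1/OOX/XOX/.X.*, (2,0):-1/OOX/XO./XX., (2,2):-1/OOX/XO./.XX
[OOX/XOX/.X.] end (terminal -1, O#4); searched OO./X../.X. to 5

X winning at [OO./X../.X.]: True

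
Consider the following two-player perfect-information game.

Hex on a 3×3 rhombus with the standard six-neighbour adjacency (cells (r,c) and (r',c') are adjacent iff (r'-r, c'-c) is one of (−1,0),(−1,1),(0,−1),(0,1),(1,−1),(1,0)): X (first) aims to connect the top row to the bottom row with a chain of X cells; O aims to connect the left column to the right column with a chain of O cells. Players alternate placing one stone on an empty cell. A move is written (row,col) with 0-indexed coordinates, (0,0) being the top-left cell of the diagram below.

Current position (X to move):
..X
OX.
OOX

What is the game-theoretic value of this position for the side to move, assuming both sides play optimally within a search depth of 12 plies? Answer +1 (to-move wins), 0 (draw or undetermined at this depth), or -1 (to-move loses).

ply 1, X at ..X/OX./OOX | (0,0)=-1→X.X/OX./OOX; (0,1)=-1→.XX/OX./OOX; (1,2)=+1→..X/OXX/OOX*
ply 2: ..X/OXX/OOX is terminal -1 (O); from ..X/OX./OOX depth 12

value(..X/OX./OOX, X) = +1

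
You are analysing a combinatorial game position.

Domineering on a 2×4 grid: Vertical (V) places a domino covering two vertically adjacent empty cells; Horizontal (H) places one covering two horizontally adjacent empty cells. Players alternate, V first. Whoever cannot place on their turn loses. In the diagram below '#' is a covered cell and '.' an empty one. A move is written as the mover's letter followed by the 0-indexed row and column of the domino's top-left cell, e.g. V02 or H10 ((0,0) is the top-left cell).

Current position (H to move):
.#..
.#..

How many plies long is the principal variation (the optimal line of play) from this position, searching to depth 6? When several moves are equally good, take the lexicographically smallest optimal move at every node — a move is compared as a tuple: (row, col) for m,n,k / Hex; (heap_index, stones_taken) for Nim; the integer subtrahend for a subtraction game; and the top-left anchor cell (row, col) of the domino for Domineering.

PV length from [.#../.#..]: 3 plies

ply 1, H at .#../.#.. | H02=+1→.###/.#..*; H12=+1→.#../.###
ply 2, V at .###/.#.. | V00=-1→####/##..*
ply 3, H at ####/##.. | H12=+1→####/####*
ply 4: ####/#### is terminal -1 (V); from .#../.#.. depth 6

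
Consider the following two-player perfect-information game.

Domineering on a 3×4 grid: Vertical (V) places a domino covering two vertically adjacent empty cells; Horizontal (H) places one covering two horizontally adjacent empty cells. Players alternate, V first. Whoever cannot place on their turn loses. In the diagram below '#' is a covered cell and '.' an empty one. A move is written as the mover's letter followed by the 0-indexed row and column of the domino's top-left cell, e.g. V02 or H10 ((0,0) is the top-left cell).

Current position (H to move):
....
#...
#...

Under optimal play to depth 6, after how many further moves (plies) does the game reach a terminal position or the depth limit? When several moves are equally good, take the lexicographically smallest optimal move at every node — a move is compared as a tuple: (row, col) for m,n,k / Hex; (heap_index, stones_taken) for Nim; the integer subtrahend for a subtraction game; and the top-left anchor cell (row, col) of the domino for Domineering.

PV length from [..../#.../#...]: 3 plies

ply 1, H at ..../#.../#... | H00=-1→##../#.../#...; H01=-1→.##./#.../#...; H02=-1→..##/#.../#...; H11=+1→..../###./#...*; H12=+1→..../#.##/#...; H21=-1→..../#.../###.; H22=-1→..../#.../#.##
ply 2, V at ..../###./#... | V03=-1→...#/####/#...*; V13=-1→..../####/#..#
ply 3, H at ...#/####/#... | H00=+1→##.#/####/#...*; H01=+1→.###/####/#...; H21=+1→...#/####/###.; H22=+1→...#/####/#.##
ply 4: ##.#/####/#... is terminal -1 (V); from ..../#.../#... depth 6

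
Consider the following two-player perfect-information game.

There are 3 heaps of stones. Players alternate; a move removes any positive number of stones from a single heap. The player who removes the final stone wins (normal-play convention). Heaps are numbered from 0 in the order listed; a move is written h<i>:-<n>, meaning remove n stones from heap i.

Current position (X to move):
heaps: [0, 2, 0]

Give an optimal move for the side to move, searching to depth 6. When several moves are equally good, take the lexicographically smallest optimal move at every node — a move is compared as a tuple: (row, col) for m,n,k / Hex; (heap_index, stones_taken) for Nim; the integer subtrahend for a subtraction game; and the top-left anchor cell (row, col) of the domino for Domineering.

ply 1, X at (0,2,0) | h1:-1=-1→(0,1,0); h1:-2=+1→(0,0,0)*
ply 2: (0,0,0) is terminal -1 (O); from (0,2,0) depth 6

X's best at [(0,2,0)]: h1:-2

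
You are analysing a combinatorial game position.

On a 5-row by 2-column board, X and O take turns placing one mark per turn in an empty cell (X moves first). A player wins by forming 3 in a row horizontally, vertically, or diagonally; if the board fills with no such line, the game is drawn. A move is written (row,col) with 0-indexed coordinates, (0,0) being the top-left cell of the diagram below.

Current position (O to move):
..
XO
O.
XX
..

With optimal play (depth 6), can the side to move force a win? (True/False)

p1 O@[../XO/O./XX/..]: (0,0)[O./XO/O./XX/..]+0* (0,1)[.O/XO/O./XX/..]+0 (2,1)[../XO/OO/XX/..]+0 (4,0)[../XO/O./XX/O.]+0 (4,1)[../XO/O./XX/.O]+0
p2 X@[O./XO/O./XX/..]: (0,1)[OX/XO/O./XX/..]+0* (2,1)[O./XO/OX/XX/..]+0 (4,0)[O./XO/O./XX/X.]+0 (4,1)[O./XO/O./XX/.X]+0
p3 O@[OX/XO/O./XX/..]: (2,1)[OX/XO/OO/XX/..]+0* (4,0)[OX/XO/O./XX/O.]+0 (4,1)[OX/XO/O./XX/.O]+0
p4 X@[OX/XO/OO/XX/..]: (4,0)[OX/XO/OO/XX/X.]+0* (4,1)[OX/XO/OO/XX/.X]+0
p5 O@[OX/XO/OO/XX/X.]: (4,1)[OX/XO/OO/XX/XO]+0*
p6 X@[OX/XO/OO/XX/XO] terminal +0; root [../XO/O./XX/..] d6

O winning at [../XO/O./XX/..]: False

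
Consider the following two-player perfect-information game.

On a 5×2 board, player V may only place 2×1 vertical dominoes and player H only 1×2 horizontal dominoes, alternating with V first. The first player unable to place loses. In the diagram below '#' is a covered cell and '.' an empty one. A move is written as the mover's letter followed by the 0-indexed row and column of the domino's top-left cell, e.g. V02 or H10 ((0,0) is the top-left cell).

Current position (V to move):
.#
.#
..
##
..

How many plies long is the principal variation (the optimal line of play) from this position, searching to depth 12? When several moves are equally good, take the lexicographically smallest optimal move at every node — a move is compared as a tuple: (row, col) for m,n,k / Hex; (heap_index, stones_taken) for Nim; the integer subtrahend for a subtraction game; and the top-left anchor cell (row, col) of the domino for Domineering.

PV length from [.#/.#/../##/..]: 2 plies

p1 V@[.#/.#/../##/..]: V00[##/##/../##/..]-1* V10[.#/##/#./##/..]-1
p2 H@[##/##/../##/..]: H20[##/##/##/##/..]+1* H40[##/##/../##/##]+1
p3 V@[##/##/##/##/..] terminal -1; root [.#/.#/../##/..] d12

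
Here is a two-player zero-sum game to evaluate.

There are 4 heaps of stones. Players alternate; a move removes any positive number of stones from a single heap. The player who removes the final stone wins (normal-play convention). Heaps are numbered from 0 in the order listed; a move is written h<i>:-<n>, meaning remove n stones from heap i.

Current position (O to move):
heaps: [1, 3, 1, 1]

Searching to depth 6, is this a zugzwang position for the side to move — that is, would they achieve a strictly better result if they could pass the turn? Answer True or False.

[(1,3,1,1)] O move#1: h0:-1:-1/(0,3,1,1), h1:-1:-1/(1,2,1,1), h1:-2:+1/(1,1,1,1)*, h1:-3:-1/(1,0,1,1), h2:-1:-1/(1,3,0,1), h3:-1:-1/(1,3,1,0)
[(1,1,1,1)] X move#2: h0:-1:-1/(0,1,1,1)*, h1:-1:-1/(1,0,1,1), h2:-1:-1/(1,1,0,1), h3:-1:-1/(1,1,1,0)
[(0,1,1,1)] O move#3: h1:-1:+1/(0,0,1,1)*, h2:-1:+1/(0,1,0,1), h3:-1:+1/(0,1,1,0)
[(0,0,1,1)] X move#4: h2:-1:-1/(0,0,0,1)*, h3:-1:-1/(0,0,1,0)
[(0,0,0,1)] O move#5: h3:-1:+1/(0,0,0,0)*
[(0,0,0,0)] end (terminal -1, X#6); searched (1,3,1,1) to 6
if O skipped the turn, X would face:
~ [(1,3,1,1)] X move#1: h0:-1:-1/(0,3,1,1), h1:-1:-1/(1,2,1,1), h1:-2:+1/(1,1,1,1)*, h1:-3:-1/(1,0,1,1), h2:-1:-1/(1,3,0,1), h3:-1:-1/(1,3,1,0)
~ [(1,1,1,1)] O move#2: h0:-1:-1/(0,1,1,1)*, h1:-1:-1/(1,0,1,1), h2:-1:-1/(1,1,0,1), h3:-1:-1/(1,1,1,0)
~ [(0,1,1,1)] X move#3: h1:-1:+1/(0,0,1,1)*, h2:-1:+1/(0,1,0,1), h3:-1:+1/(0,1,1,0)
~ [(0,0,1,1)] O move#4: h2:-1:-1/(0,0,0,1)*, h3:-1:-1/(0,0,1,0)
~ [(0,0,0,1)] X move#5: h3:-1:+1/(0,0,0,0)*
~ [(0,0,0,0)] end (terminal -1, O#6); searched (1,3,1,1) to 6
compare (O): move=+1 vs pass=-1

zugzwang((1,3,1,1), O) = False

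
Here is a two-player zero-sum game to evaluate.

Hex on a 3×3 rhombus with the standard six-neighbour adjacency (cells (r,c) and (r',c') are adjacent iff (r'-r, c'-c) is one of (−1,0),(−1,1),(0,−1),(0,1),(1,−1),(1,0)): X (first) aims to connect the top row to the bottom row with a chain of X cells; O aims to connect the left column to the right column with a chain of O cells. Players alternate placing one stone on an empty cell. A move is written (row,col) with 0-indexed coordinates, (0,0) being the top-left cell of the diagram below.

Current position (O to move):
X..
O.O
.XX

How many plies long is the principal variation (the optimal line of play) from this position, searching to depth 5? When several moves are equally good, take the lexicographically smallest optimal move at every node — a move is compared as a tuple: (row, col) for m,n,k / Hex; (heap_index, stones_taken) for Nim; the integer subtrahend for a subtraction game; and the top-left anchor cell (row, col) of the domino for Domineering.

PV length from [X../O.O/.XX]: 3 plies

ply 1, O at X../O.O/.XX | (0,1)=+1→XO./O.O/.XX*; (0,2)=+1→X.O/O.O/.XX; (1,1)=+1→X../OOO/.XX; (2,0)=-1→X../O.O/OXX
ply 2, X at XO./O.O/.XX | (0,2)=-1→XOX/O.O/.XX*; (1,1)=-1→XO./OXO/.XX; (2,0)=-1→XO./O.O/XXX
ply 3, O at XOX/O.O/.XX | (1,1)=+1→XOX/OOO/.XX*; (2,0)=-1→XOX/O.O/OXX
ply 4: XOX/OOO/.XX is terminal -1 (X); from X../O.O/.XX depth 5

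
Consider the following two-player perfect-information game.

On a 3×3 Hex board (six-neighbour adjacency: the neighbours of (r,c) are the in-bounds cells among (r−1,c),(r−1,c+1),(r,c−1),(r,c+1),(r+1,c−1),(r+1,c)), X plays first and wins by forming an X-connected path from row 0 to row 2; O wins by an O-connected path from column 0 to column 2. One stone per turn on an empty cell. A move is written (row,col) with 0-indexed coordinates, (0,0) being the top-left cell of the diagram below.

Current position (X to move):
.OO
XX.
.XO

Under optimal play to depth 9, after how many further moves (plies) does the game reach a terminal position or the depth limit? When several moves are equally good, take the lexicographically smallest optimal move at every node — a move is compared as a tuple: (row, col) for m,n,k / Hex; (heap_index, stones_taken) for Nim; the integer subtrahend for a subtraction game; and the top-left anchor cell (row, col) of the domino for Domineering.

PV length from [.OO/XX./.XO]: 1 ply

[.OO/XX./.XO] X move#1: (0,0):+1/XOO/XX./.XO*, (1,2):-1/.OO/XXX/.XO, (2,0):-1/.OO/XX./XXO
[XOO/XX./.XO] end (terminal -1, O#2); searched .OO/XX./.XO to 9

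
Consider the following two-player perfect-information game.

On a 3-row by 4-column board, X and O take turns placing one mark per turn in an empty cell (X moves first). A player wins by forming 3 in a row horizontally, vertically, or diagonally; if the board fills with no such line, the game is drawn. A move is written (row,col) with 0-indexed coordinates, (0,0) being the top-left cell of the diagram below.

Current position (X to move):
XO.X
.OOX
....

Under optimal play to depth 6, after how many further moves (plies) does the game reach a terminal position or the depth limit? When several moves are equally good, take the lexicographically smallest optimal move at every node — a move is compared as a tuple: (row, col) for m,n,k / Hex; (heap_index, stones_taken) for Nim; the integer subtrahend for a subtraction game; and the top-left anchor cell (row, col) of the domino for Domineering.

ply 1, X at XO.X/.OOX/.... | (0,2)=-1→XOXX/.OOX/....; (1,0)=-1→XO.X/XOOX/....; (2,0)=-1→XO.X/.OOX/X...; (2,1)=-1→XO.X/.OOX/.X..; (2,2)=-1→XO.X/.OOX/..X.; (2,3)=+1→XO.X/.OOX/...X*
ply 2: XO.X/.OOX/...X is terminal -1 (O); from XO.X/.OOX/.... depth 6

PV length from [XO.X/.OOX/....]: 1 ply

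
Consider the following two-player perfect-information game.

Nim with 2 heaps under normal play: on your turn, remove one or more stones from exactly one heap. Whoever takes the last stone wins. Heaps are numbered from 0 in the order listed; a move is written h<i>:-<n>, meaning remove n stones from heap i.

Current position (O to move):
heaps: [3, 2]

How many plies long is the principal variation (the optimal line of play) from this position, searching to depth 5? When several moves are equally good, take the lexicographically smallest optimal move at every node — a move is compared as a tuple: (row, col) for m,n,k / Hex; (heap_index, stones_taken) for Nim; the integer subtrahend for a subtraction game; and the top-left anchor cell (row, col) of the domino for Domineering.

PV length from [(3,2)]: 5 plies

p1 O@[(3,2)]: h0:-1[(2,2)]+1* h0:-2[(1,2)]-1 h0:-3[(0,2)]-1 h1:-1[(3,1)]-1 h1:-2[(3,0)]-1
p2 X@[(2,2)]: h0:-1[(1,2)]-1* h0:-2[(0,2)]-1 h1:-1[(2,1)]-1 h1:-2[(2,0)]-1
p3 O@[(1,2)]: h0:-1[(0,2)]-1 h1:-1[(1,1)]+1* h1:-2[(1,0)]-1
p4 X@[(1,1)]: h0:-1[(0,1)]-1* h1:-1[(1,0)]-1
p5 O@[(0,1)]: h1:-1[(0,0)]+1*
p6 X@[(0,0)] terminal -1; root [(3,2)] d5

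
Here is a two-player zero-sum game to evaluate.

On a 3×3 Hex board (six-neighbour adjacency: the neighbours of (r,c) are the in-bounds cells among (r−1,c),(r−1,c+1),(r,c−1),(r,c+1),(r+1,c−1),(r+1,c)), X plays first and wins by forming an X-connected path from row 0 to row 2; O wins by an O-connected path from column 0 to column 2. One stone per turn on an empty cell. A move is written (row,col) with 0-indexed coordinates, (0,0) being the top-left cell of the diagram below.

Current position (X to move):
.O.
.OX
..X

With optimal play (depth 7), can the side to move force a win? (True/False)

X winning at [.O./.OX/..X]: True

[.O./.OX/..X] X move#1: (0,0):-1/XO./.OX/..X, (0,2):+1/.OX/.OX/..X*, (1,0):-1/.O./XOX/..X, (2,0):-1/.O./.OX/X.X, (2,1):-1/.O./.OX/.XX
[.OX/.OX/..X] end (terminal -1, O#2); searched .O./.OX/..X to 7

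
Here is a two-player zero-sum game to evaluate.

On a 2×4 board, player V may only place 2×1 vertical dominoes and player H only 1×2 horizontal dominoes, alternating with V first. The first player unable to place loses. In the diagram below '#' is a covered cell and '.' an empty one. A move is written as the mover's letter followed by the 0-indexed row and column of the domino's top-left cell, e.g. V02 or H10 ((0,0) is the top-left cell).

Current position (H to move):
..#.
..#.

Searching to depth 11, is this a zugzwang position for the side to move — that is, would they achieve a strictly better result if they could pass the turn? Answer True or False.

zugzwang(..#./..#., H) = False

[..#./..#.] H move#1: H00:+1/###./..#.*, H10:+1/..#./###.
[###./..#.] V move#2: V03:-1/####/..##*
[####/..##] H move#3: H10:+1/####/####*
[####/####] end (terminal -1, V#4); searched ..#./..#. to 11
if H skipped the turn, V would face:
~ [..#./..#.] V move#1: V00:+1/#.#./#.#.*, V01:+1/.##./.##., V03:-1/..##/..##
~ [#.#./#.#.] end (terminal -1, H#2); searched ..#./..#. to 11
compare (H): move=+1 vs pass=-1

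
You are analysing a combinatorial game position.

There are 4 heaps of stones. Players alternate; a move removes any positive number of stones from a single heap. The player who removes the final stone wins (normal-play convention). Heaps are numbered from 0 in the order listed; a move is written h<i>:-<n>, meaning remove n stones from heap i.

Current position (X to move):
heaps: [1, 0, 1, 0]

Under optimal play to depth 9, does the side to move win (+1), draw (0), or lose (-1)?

p1 X@[(1,0,1,0)]: h0:-1[(0,0,1,0)]-1* h2:-1[(1,0,0,0)]-1
p2 O@[(0,0,1,0)]: h2:-1[(0,0,0,0)]+1*
p3 X@[(0,0,0,0)] terminal -1; root [(1,0,1,0)] d9

value((1,0,1,0), X) = -1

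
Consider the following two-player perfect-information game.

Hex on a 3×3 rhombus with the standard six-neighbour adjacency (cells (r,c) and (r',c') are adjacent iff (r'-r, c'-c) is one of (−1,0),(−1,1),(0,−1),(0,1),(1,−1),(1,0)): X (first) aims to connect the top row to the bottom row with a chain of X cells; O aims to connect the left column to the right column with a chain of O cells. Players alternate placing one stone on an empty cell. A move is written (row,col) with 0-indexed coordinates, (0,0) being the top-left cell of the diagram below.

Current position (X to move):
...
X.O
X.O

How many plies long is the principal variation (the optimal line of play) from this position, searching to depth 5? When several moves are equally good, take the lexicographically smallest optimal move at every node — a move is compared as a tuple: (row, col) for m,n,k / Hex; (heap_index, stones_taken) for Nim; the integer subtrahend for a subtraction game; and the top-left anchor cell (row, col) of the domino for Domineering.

[.../X.O/X.O] X move#1: (0,0):+1/X../X.O/X.O*, (0,1):+1/.X./X.O/X.O, (0,2):+1/..X/X.O/X.O, (1,1):+1/.../XXO/X.O, (2,1):+1/.../X.O/XXO
[X../X.O/X.O] end (terminal -1, O#2); searched .../X.O/X.O to 5

PV length from [.../X.O/X.O]: 1 ply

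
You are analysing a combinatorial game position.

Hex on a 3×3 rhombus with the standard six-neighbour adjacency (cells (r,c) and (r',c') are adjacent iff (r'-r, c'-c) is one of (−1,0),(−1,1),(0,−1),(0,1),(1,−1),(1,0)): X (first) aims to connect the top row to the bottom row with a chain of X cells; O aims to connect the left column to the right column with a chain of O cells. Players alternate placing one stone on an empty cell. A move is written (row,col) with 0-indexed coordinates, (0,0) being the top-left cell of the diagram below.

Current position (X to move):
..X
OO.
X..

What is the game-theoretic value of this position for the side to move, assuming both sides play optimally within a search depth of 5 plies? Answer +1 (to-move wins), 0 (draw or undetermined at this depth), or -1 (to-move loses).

[..X/OO./X..] X move#1: (0,0):-1/X.X/OO./X.., (0,1):-1/.XX/OO./X.., (1,2):+1/..X/OOX/X..*, (2,1):-1/..X/OO./XX., (2,2):-1/..X/OO./X.X
[..X/OOX/X..] O move#2: (0,0):-1/O.X/OOX/X..*, (0,1):-1/.OX/OOX/X.., (2,1):-1/..X/OOX/XO., (2,2):-1/..X/OOX/X.O
[O.X/OOX/X..] X move#3: (0,1):+1/OXX/OOX/X..*, (2,1):+1/O.X/OOX/XX., (2,2):+1/O.X/OOX/X.X
[OXX/OOX/X..] O move#4: (2,1):-1/OXX/OOX/XO.*, (2,2):-1/OXX/OOX/X.O
[OXX/OOX/XO.] X move#5: (2,2):+1/OXX/OOX/XOX*
[OXX/OOX/XOX] end (terminal -1, O#6); searched ..X/OO./X.. to 5

value(..X/OO./X.., X) = +1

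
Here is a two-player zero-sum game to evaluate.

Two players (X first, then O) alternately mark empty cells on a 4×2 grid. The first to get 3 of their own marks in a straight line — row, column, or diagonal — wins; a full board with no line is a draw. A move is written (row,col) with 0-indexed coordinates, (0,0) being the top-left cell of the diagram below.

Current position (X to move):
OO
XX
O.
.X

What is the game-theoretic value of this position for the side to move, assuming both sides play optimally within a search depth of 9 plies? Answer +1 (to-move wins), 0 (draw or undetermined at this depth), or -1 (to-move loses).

ply 1, X at OO/XX/O./.X | (2,1)=+1→OO/XX/OX/.X*; (3,0)=+0→OO/XX/O./XX
ply 2: OO/XX/OX/.X is terminal -1 (O); from OO/XX/O./.X depth 9

value(OO/XX/O./.X, X) = +1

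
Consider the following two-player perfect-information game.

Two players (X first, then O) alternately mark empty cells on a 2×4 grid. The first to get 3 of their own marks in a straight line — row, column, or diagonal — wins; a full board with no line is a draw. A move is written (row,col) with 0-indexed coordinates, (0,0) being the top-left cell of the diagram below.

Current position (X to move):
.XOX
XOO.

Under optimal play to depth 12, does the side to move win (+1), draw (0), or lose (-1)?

value(.XOX/XOO., X) = 0

ply 1, X at .XOX/XOO. | (0,0)=-1→XXOX/XOO.; (1,3)=+0→.XOX/XOOX*
ply 2, O at .XOX/XOOX | (0,0)=+0→OXOX/XOOX*
ply 3: OXOX/XOOX is terminal +0 (X); from .XOX/XOO. depth 12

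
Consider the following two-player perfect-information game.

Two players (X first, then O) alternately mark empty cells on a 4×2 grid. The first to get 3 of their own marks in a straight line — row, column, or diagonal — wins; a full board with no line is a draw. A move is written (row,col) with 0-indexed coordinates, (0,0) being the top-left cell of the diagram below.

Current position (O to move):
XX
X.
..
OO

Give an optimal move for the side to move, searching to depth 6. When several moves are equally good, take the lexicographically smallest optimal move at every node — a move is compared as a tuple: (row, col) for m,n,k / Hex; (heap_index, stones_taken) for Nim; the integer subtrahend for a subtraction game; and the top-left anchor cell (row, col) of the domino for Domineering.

O's best at [XX/X./../OO]: (2,0)

[XX/X./../OO] O move#1: (1,1):-1/XX/XO/../OO, (2,0):+0/XX/X./O./OO*, (2,1):-1/XX/X./.O/OO
[XX/X./O./OO] X move#2: (1,1):+0/XX/XX/O./OO*, (2,1):+0/XX/X./OX/OO
[XX/XX/O./OO] O move#3: (2,1):+0/XX/XX/OO/OO*
[XX/XX/OO/OO] end (terminal +0, X#4); searched XX/X./../OO to 6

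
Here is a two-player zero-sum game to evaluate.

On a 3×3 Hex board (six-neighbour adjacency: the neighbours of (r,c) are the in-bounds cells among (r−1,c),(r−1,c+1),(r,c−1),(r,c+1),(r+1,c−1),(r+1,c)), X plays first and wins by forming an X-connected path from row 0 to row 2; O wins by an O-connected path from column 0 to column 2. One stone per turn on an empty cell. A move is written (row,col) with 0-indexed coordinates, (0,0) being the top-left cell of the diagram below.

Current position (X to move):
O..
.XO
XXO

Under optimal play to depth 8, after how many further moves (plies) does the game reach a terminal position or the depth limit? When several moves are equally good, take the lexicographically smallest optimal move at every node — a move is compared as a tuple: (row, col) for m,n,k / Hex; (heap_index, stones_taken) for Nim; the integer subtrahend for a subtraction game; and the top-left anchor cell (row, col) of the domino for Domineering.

ply 1, X at O../.XO/XXO | (0,1)=+1→OX./.XO/XXO*; (0,2)=+1→O.X/.XO/XXO; (1,0)=+1→O../XXO/XXO
ply 2: OX./.XO/XXO is terminal -1 (O); from O../.XO/XXO depth 8

PV length from [O../.XO/XXO]: 1 ply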